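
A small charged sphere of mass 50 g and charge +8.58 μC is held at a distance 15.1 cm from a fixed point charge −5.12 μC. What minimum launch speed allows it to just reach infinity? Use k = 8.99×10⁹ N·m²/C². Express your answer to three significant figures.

10.2 m/s

To just escape, total mechanical energy must reach zero at infinity: ½mv²_min + U = 0, so ½mv²_min = −U = |kQq|/r.
|U| = |kQq|/r = (8.99×10⁹ N·m²/C²)(5.12×10⁻⁶)(8.58×10⁻⁶)/(0.151) = 2.62 J.
v_min = √(2|U|/m) = √(2·2.62/0.0500) = 10.2 m/s.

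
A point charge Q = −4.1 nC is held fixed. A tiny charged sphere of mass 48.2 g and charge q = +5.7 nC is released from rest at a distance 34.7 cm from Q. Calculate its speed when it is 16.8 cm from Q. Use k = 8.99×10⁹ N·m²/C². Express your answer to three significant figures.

Only the electrostatic force acts, so mechanical energy is conserved: ½mv² = U₁ − U₂ = kQq(1/r₁ − 1/r₂).
U₁ − U₂ = (8.99×10⁹ N·m²/C²)(-4.10×10⁻⁹ C)(5.70×10⁻⁹ C)(1/0.347 − 1/0.168) = 6.45×10⁻⁷ J.
v = √(2·6.45×10⁻⁷/0.0482) = 5.17×10⁻³ m/s.

5.17×10⁻³ m/s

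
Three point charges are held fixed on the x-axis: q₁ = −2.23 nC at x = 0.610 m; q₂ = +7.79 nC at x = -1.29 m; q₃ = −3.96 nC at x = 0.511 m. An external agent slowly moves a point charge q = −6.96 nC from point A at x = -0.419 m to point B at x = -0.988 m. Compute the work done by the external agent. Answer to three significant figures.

-1.20×10⁻⁶ J

For quasistatic motion the external work equals the change in potential energy: W_ext = qΔV = q(V_B − V_A).
At A: distances to the source charges are 1.03 m, 0.871 m, 0.930 m; V_A = Σ kqᵢ/rᵢ = 22.6 V.
At B: distances to the source charges are 1.60 m, 0.302 m, 1.50 m; V_B = Σ kqᵢ/rᵢ = 196 V.
ΔV = V_B − V_A = 173 V.
W_ext = qΔV = (-6.96×10⁻⁹ C)(173 V) = -1.20×10⁻⁶ J.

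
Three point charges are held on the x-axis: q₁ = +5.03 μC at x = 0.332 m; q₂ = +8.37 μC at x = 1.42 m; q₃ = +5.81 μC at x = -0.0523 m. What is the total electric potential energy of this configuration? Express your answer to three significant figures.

1.33 J

The assembly work is the sum of pairwise potential energies, U = Σ_{i<j} kqᵢqⱼ/rᵢⱼ.
Pair separations: r₁₂ = 1.09 m, r₁₃ = 0.384 m, r₂₃ = 1.47 m.
U = (0.348) + (0.684) + (0.297) = 1.33 J.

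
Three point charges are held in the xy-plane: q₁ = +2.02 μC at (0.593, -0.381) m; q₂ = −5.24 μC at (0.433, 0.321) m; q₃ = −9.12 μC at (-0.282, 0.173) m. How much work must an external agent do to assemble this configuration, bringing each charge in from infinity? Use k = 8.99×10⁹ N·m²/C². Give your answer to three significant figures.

The assembly work is the sum of pairwise potential energies, U = Σ_{i<j} kqᵢqⱼ/rᵢⱼ.
Pair separations: r₁₂ = 0.720 m, r₁₃ = 1.04 m, r₂₃ = 0.730 m.
U = (-0.132) + (-0.160) + (0.588) = 0.296 J.

0.296 J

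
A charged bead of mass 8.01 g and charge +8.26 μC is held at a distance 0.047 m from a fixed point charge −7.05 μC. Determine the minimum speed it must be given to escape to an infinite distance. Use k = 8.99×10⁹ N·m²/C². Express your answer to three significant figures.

To just escape, total mechanical energy must reach zero at infinity: ½mv²_min + U = 0, so ½mv²_min = −U = |kQq|/r.
|U| = |kQq|/r = (8.99×10⁹ N·m²/C²)(7.05×10⁻⁶)(8.26×10⁻⁶)/(0.0470) = 11.1 J.
v_min = √(2|U|/m) = √(2·11.1/8.01×10⁻³) = 52.7 m/s.

52.7 m/s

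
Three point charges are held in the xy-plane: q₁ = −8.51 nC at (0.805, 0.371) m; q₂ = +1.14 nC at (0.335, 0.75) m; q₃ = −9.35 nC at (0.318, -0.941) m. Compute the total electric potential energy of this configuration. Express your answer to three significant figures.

3.10×10⁻⁷ J

The work to assemble the configuration equals its total potential energy, U = Σ kqᵢqⱼ/rᵢⱼ over all pairs.
Pair separations: r₁₂ = 0.604 m, r₁₃ = 1.40 m, r₂₃ = 1.69 m.
U = (-1.44×10⁻⁷) + (5.11×10⁻⁷) + (-5.67×10⁻⁸) = 3.10×10⁻⁷ J.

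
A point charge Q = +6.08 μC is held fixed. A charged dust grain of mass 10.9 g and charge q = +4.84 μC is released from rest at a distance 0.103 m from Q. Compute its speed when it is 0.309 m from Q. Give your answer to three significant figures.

Only the electrostatic force acts, so mechanical energy is conserved: ½mv² = U₁ − U₂ = kQq(1/r₁ − 1/r₂).
U₁ − U₂ = (8.99×10⁹ N·m²/C²)(6.08×10⁻⁶ C)(4.84×10⁻⁶ C)(1/0.103 − 1/0.309) = 1.71 J.
v = √(2·1.71/0.0109) = 17.7 m/s.

17.7 m/s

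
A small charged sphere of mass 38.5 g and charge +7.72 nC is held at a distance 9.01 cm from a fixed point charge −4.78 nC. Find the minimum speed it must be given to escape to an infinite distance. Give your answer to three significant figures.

To just escape, total mechanical energy must reach zero at infinity: ½mv²_min + U = 0, so ½mv²_min = −U = |kQq|/r.
|U| = |kQq|/r = (8.99×10⁹ N·m²/C²)(4.78×10⁻⁹)(7.72×10⁻⁹)/(0.0901) = 3.68×10⁻⁶ J.
v_min = √(2|U|/m) = √(2·3.68×10⁻⁶/0.0385) = 0.0138 m/s.

0.0138 m/s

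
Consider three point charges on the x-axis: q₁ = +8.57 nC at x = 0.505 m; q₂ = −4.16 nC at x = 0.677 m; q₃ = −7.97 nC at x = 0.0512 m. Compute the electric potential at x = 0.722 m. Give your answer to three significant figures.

-583 V

The total potential is the scalar sum of each charge's contribution, V = Σ kqᵢ/rᵢ.
Distances from the field point to each charge: r₁ = 0.217 m, r₂ = 0.0450 m, r₃ = 0.671 m.
V = k[(8.57×10⁻⁹)/(0.217) + (-4.16×10⁻⁹)/(0.0450) + (-7.97×10⁻⁹)/(0.671)] = -583 V.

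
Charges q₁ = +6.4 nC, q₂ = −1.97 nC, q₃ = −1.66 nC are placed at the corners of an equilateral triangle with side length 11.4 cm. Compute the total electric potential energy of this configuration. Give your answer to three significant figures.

The assembly work is the sum of pairwise potential energies, U = Σ_{i<j} kqᵢqⱼ/rᵢⱼ.
All three pair separations equal the side length, 0.114 m.
U = (-9.94×10⁻⁷) + (-8.38×10⁻⁷) + (2.58×10⁻⁷) = -1.57×10⁻⁶ J.

-1.57×10⁻⁶ J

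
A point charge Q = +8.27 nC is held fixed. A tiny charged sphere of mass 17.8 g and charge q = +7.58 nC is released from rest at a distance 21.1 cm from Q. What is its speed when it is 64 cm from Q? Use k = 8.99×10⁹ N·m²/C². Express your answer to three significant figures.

Only the electrostatic force acts, so mechanical energy is conserved: ½mv² = U₁ − U₂ = kQq(1/r₁ − 1/r₂).
U₁ − U₂ = (8.99×10⁹ N·m²/C²)(8.27×10⁻⁹ C)(7.58×10⁻⁹ C)(1/0.211 − 1/0.640) = 1.79×10⁻⁶ J.
v = √(2·1.79×10⁻⁶/0.0178) = 0.0142 m/s.

0.0142 m/s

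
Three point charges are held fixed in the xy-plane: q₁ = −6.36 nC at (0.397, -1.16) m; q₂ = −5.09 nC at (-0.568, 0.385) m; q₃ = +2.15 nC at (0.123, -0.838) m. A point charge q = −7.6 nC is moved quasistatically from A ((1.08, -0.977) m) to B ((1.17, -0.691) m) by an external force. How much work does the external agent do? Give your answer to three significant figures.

For quasistatic motion the external work equals the change in potential energy: W_ext = qΔV = q(V_B − V_A).
At A: distances to the source charges are 0.707 m, 2.14 m, 0.967 m; V_A = Σ kqᵢ/rᵢ = -82.3 V.
At B: distances to the source charges are 0.904 m, 2.04 m, 1.06 m; V_B = Σ kqᵢ/rᵢ = -67.3 V.
ΔV = V_B − V_A = 14.9 V.
W_ext = qΔV = (-7.60×10⁻⁹ C)(14.9 V) = -1.14×10⁻⁷ J.

-1.14×10⁻⁷ J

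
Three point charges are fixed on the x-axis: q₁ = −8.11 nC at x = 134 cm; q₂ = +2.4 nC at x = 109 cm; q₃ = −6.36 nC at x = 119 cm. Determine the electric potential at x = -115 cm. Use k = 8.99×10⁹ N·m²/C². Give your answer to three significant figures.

The total potential is the scalar sum of each charge's contribution, V = Σ kqᵢ/rᵢ.
Distances from the field point to each charge: r₁ = 2.49 m, r₂ = 2.24 m, r₃ = 2.34 m.
V = k[(-8.11×10⁻⁹)/(2.49) + (2.40×10⁻⁹)/(2.24) + (-6.36×10⁻⁹)/(2.34)] = -44.1 V.

-44.1 V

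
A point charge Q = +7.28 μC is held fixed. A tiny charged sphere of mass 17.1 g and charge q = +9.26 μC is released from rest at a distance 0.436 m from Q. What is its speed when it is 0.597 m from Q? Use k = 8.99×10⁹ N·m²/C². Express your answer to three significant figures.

Only the electrostatic force acts, so mechanical energy is conserved: ½mv² = U₁ − U₂ = kQq(1/r₁ − 1/r₂).
U₁ − U₂ = (8.99×10⁹ N·m²/C²)(7.28×10⁻⁶ C)(9.26×10⁻⁶ C)(1/0.436 − 1/0.597) = 0.375 J.
v = √(2·0.375/0.0171) = 6.62 m/s.

6.62 m/s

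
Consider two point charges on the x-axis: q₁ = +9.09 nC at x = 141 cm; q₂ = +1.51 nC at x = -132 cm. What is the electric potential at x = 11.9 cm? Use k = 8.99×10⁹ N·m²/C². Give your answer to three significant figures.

72.7 V

Electric potential is a scalar, so the contributions from each charge add algebraically: V = Σ kqᵢ/rᵢ.
Distances from the field point to each charge: r₁ = 1.29 m, r₂ = 1.44 m.
V = k[(9.09×10⁻⁹)/(1.29) + (1.51×10⁻⁹)/(1.44)] = 72.7 V.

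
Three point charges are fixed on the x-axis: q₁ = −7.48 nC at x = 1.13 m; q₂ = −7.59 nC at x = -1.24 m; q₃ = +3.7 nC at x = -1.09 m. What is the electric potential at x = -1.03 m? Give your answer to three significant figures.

Electric potential is a scalar, so the contributions from each charge add algebraically: V = Σ kqᵢ/rᵢ.
Distances from the field point to each charge: r₁ = 2.16 m, r₂ = 0.210 m, r₃ = 0.0600 m.
V = k[(-7.48×10⁻⁹)/(2.16) + (-7.59×10⁻⁹)/(0.210) + (3.70×10⁻⁹)/(0.0600)] = 198 V.

198 V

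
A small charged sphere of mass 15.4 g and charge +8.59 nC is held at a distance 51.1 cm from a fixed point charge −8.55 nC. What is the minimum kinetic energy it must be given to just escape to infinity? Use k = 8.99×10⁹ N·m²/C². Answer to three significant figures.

1.29×10⁻⁶ J

To just escape, total mechanical energy must reach zero at infinity: ½mv²_min + U = 0, so ½mv²_min = −U = |kQq|/r.
|U| = |kQq|/r = (8.99×10⁹ N·m²/C²)(8.55×10⁻⁹)(8.59×10⁻⁹)/(0.511) = 1.29×10⁻⁶ J.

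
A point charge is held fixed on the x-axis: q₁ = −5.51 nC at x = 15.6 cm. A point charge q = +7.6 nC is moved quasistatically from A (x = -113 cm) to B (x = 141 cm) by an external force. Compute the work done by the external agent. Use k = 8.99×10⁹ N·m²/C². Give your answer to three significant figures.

For quasistatic motion the external work equals the change in potential energy: W_ext = qΔV = q(V_B − V_A).
At A: distance to the source charge is 1.29 m; V_A = kq₁/r = -38.5 V.
At B: distance to the source charge is 1.25 m; V_B = kq₁/r = -39.5 V.
ΔV = V_B − V_A = -0.983 V.
W_ext = qΔV = (7.60×10⁻⁹ C)(-0.983 V) = -7.47×10⁻⁹ J.

-7.47×10⁻⁹ J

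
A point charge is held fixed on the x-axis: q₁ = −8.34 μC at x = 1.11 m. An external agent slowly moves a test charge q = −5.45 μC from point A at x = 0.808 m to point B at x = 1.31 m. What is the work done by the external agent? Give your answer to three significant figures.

For quasistatic motion the external work equals the change in potential energy: W_ext = qΔV = q(V_B − V_A).
At A: distance to the source charge is 0.302 m; V_A = kq₁/r = -2.48×10⁵ V.
At B: distance to the source charge is 0.200 m; V_B = kq₁/r = -3.75×10⁵ V.
ΔV = V_B − V_A = -1.27×10⁵ V.
W_ext = qΔV = (-5.45×10⁻⁶ C)(-1.27×10⁵ V) = 0.690 J.

0.690 J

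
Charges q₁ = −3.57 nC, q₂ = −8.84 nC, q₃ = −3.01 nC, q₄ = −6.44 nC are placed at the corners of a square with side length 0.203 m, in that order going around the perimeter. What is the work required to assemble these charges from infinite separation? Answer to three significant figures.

The assembly work is the sum of pairwise potential energies, U = Σ_{i<j} kqᵢqⱼ/rᵢⱼ.
The four side pairs have separation 0.203 m and the two diagonal pairs 0.287 m.
Summing all 6 pair terms gives U = 6.57×10⁻⁶ J.

6.57×10⁻⁶ J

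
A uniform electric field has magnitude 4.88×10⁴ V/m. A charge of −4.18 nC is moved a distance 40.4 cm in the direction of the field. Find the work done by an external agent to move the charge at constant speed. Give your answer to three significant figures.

The potential change for a displacement 40.4 cm in the direction of the field is ΔV = −Ed = -1.97×10⁴ V.
W_ext = qΔV = 8.24×10⁻⁵ J.

8.24×10⁻⁵ J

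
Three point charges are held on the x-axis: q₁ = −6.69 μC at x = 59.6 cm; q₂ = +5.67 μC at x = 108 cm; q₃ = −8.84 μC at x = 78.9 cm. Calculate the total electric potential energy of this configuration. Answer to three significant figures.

The assembly work is the sum of pairwise potential energies, U = Σ_{i<j} kqᵢqⱼ/rᵢⱼ.
Pair separations: r₁₂ = 0.484 m, r₁₃ = 0.193 m, r₂₃ = 0.291 m.
U = (-0.705) + (2.75) + (-1.55) = 0.502 J.

0.502 J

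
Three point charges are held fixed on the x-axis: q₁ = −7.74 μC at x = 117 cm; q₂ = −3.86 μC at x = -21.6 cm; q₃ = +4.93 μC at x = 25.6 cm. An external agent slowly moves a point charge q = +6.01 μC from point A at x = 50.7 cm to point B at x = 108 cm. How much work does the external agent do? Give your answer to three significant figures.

-4.63 J

For quasistatic motion the external work equals the change in potential energy: W_ext = qΔV = q(V_B − V_A).
At A: distances to the source charges are 0.663 m, 0.723 m, 0.251 m; V_A = Σ kqᵢ/rᵢ = 2.36×10⁴ V.
At B: distances to the source charges are 0.0900 m, 1.30 m, 0.824 m; V_B = Σ kqᵢ/rᵢ = -7.46×10⁵ V.
ΔV = V_B − V_A = -7.70×10⁵ V.
W_ext = qΔV = (6.01×10⁻⁶ C)(-7.70×10⁵ V) = -4.63 J.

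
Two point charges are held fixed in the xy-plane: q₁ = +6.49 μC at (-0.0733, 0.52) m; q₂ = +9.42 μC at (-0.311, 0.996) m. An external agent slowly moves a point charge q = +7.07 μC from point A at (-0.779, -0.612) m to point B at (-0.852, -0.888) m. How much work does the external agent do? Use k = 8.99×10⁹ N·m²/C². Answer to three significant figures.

-0.105 J

For quasistatic motion the external work equals the change in potential energy: W_ext = qΔV = q(V_B − V_A).
At A: distances to the source charges are 1.33 m, 1.67 m; V_A = Σ kqᵢ/rᵢ = 9.43×10⁴ V.
At B: distances to the source charges are 1.61 m, 1.96 m; V_B = Σ kqᵢ/rᵢ = 7.95×10⁴ V.
ΔV = V_B − V_A = -1.48×10⁴ V.
W_ext = qΔV = (7.07×10⁻⁶ C)(-1.48×10⁴ V) = -0.105 J.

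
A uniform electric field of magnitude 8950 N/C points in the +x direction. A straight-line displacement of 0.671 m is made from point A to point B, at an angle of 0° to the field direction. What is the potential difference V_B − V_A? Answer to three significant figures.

-6010 V

Only the component of displacement along E changes the potential: ΔV = −E·d·cosθ.
ΔV = −(8950 V/m)(0.671 m)cos0° = -6010 V.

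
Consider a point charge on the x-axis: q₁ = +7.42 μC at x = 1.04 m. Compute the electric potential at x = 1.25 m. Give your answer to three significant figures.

The total potential is the scalar sum of each charge's contribution, V = Σ kqᵢ/rᵢ.
V = k[(7.42×10⁻⁶)/(0.210)] = 3.18×10⁵ V.

3.18×10⁵ V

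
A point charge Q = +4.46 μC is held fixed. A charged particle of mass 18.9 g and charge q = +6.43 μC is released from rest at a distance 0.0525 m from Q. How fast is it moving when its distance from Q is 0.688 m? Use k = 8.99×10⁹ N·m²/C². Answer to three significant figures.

Only the electrostatic force acts, so mechanical energy is conserved: ½mv² = U₁ − U₂ = kQq(1/r₁ − 1/r₂).
U₁ − U₂ = (8.99×10⁹ N·m²/C²)(4.46×10⁻⁶ C)(6.43×10⁻⁶ C)(1/0.0525 − 1/0.688) = 4.54 J.
v = √(2·4.54/0.0189) = 21.9 m/s.

21.9 m/s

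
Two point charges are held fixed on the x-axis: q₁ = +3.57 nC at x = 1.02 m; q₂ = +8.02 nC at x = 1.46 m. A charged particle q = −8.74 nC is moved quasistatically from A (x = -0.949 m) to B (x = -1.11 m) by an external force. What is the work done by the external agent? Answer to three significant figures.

For quasistatic motion the external work equals the change in potential energy: W_ext = qΔV = q(V_B − V_A).
At A: distances to the source charges are 1.97 m, 2.41 m; V_A = Σ kqᵢ/rᵢ = 46.2 V.
At B: distances to the source charges are 2.13 m, 2.57 m; V_B = Σ kqᵢ/rᵢ = 43.1 V.
ΔV = V_B − V_A = -3.11 V.
W_ext = qΔV = (-8.74×10⁻⁹ C)(-3.11 V) = 2.72×10⁻⁸ J.

2.72×10⁻⁸ J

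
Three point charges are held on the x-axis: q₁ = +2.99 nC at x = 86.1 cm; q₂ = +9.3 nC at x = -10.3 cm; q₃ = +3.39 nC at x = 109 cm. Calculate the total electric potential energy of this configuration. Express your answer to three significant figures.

8.95×10⁻⁷ J

The assembly work is the sum of pairwise potential energies, U = Σ_{i<j} kqᵢqⱼ/rᵢⱼ.
Pair separations: r₁₂ = 0.964 m, r₁₃ = 0.229 m, r₂₃ = 1.19 m.
U = (2.59×10⁻⁷) + (3.98×10⁻⁷) + (2.38×10⁻⁷) = 8.95×10⁻⁷ J.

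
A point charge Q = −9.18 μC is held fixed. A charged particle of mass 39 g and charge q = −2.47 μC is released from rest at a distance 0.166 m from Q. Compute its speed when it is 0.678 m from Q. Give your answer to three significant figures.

6.90 m/s

Only the electrostatic force acts, so mechanical energy is conserved: ½mv² = U₁ − U₂ = kQq(1/r₁ − 1/r₂).
U₁ − U₂ = (8.99×10⁹ N·m²/C²)(-9.18×10⁻⁶ C)(-2.47×10⁻⁶ C)(1/0.166 − 1/0.678) = 0.927 J.
v = √(2·0.927/0.0390) = 6.90 m/s.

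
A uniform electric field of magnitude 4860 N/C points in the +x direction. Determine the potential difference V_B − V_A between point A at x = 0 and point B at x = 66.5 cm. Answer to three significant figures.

In a uniform field, potential decreases in the direction of E: V_B − V_A = −E·Δx.
V_B − V_A = −(4860 V/m)(0.665 m) = -3230 V.

-3230 V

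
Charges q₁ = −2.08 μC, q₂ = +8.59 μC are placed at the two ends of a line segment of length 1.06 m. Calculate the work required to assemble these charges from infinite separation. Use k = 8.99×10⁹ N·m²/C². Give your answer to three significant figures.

The work to assemble the configuration equals its total potential energy, U = Σ kqᵢqⱼ/rᵢⱼ over all pairs.
The separation is r = 1.06 m.
U = (-0.152) = -0.152 J.

-0.152 J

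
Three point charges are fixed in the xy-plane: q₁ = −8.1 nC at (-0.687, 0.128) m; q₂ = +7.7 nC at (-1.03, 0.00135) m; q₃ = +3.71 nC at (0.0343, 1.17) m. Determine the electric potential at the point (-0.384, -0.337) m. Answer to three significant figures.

-15.0 V

The total potential is the scalar sum of each charge's contribution, V = Σ kqᵢ/rᵢ.
Distances from the field point to each charge: r₁ = 0.555 m, r₂ = 0.729 m, r₃ = 1.56 m.
V = k[(-8.10×10⁻⁹)/(0.555) + (7.70×10⁻⁹)/(0.729) + (3.71×10⁻⁹)/(1.56)] = -15.0 V.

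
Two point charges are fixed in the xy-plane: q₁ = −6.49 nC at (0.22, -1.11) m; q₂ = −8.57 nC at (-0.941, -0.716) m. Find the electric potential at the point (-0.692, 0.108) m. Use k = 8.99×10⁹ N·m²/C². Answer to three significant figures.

Electric potential is a scalar, so the contributions from each charge add algebraically: V = Σ kqᵢ/rᵢ.
Distances from the field point to each charge: r₁ = 1.52 m, r₂ = 0.861 m.
V = k[(-6.49×10⁻⁹)/(1.52) + (-8.57×10⁻⁹)/(0.861)] = -128 V.

-128 V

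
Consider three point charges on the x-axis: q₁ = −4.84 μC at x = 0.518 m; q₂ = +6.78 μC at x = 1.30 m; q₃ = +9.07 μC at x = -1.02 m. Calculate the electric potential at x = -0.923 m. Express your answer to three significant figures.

8.38×10⁵ V

Electric potential is a scalar, so the contributions from each charge add algebraically: V = Σ kqᵢ/rᵢ.
Distances from the field point to each charge: r₁ = 1.44 m, r₂ = 2.22 m, r₃ = 0.0970 m.
V = k[(-4.84×10⁻⁶)/(1.44) + (6.78×10⁻⁶)/(2.22) + (9.07×10⁻⁶)/(0.0970)] = 8.38×10⁵ V.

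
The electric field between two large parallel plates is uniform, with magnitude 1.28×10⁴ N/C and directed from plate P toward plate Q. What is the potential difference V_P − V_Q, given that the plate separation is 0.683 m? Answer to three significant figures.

In a uniform field, potential decreases in the direction of E: ΔV = −E·d for a displacement d parallel to E.
Going from Q to P is a displacement of 0.683 m opposite to the field, so V_P − V_Q = +Ed = 8740 V.

8740 V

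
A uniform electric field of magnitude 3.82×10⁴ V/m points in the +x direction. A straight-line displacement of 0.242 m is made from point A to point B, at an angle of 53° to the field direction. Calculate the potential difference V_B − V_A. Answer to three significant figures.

-5560 V

Only the component of displacement along E changes the potential: ΔV = −E·d·cosθ.
ΔV = −(3.82×10⁴ V/m)(0.242 m)cos53° = -5560 V.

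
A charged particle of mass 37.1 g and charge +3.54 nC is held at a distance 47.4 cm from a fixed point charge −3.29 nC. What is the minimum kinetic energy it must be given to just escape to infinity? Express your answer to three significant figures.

2.21×10⁻⁷ J

To just escape, total mechanical energy must reach zero at infinity: ½mv²_min + U = 0, so ½mv²_min = −U = |kQq|/r.
|U| = |kQq|/r = (8.99×10⁹ N·m²/C²)(3.29×10⁻⁹)(3.54×10⁻⁹)/(0.474) = 2.21×10⁻⁷ J.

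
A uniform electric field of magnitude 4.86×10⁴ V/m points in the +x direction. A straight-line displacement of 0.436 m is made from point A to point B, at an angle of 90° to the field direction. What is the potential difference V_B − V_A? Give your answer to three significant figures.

0 V

Only the component of displacement along E changes the potential: ΔV = −E·d·cosθ.
ΔV = −(4.86×10⁴ V/m)(0.436 m)cos90° = 0 V.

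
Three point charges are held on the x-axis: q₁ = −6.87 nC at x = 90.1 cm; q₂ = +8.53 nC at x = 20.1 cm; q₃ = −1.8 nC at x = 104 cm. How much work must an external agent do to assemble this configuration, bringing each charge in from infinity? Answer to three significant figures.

The work to assemble the configuration equals its total potential energy, U = Σ kqᵢqⱼ/rᵢⱼ over all pairs.
Pair separations: r₁₂ = 0.700 m, r₁₃ = 0.139 m, r₂₃ = 0.839 m.
U = (-7.53×10⁻⁷) + (8.00×10⁻⁷) + (-1.65×10⁻⁷) = -1.17×10⁻⁷ J.

-1.17×10⁻⁷ J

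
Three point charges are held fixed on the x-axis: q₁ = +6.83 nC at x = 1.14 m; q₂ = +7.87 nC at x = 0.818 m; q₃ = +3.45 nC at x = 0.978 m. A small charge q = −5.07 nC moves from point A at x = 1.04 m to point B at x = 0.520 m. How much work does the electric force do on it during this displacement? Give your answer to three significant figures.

The work done by the electric force is W_field = −ΔU = −q(V_B − V_A) = q(V_A − V_B).
At A: distances to the source charges are 0.100 m, 0.222 m, 0.0620 m; V_A = Σ kqᵢ/rᵢ = 1430 V.
At B: distances to the source charges are 0.620 m, 0.298 m, 0.458 m; V_B = Σ kqᵢ/rᵢ = 404 V.
ΔV = V_B − V_A = -1030 V.
W_field = −qΔV = −(-5.07×10⁻⁹ C)(-1030 V) = -5.22×10⁻⁶ J.

-5.22×10⁻⁶ J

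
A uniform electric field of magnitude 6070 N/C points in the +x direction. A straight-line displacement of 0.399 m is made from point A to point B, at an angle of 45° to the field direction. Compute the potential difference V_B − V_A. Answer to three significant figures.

Only the component of displacement along E changes the potential: ΔV = −E·d·cosθ.
ΔV = −(6070 V/m)(0.399 m)cos45° = -1710 V.

-1710 V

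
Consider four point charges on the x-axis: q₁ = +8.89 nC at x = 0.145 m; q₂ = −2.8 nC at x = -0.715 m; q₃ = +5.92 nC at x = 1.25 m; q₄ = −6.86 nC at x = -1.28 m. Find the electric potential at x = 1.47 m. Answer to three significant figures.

268 V

The total potential is the scalar sum of each charge's contribution, V = Σ kqᵢ/rᵢ.
Distances from the field point to each charge: r₁ = 1.32 m, r₂ = 2.19 m, r₃ = 0.220 m, r₄ = 2.75 m.
V = k[(8.89×10⁻⁹)/(1.32) + (-2.80×10⁻⁹)/(2.19) + (5.92×10⁻⁹)/(0.220) + (-6.86×10⁻⁹)/(2.75)] = 268 V.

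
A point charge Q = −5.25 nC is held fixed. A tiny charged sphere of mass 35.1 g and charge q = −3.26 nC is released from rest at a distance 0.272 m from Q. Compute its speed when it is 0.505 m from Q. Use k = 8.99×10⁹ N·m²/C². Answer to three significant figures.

3.86×10⁻³ m/s

Only the electrostatic force acts, so mechanical energy is conserved: ½mv² = U₁ − U₂ = kQq(1/r₁ − 1/r₂).
U₁ − U₂ = (8.99×10⁹ N·m²/C²)(-5.25×10⁻⁹ C)(-3.26×10⁻⁹ C)(1/0.272 − 1/0.505) = 2.61×10⁻⁷ J.
v = √(2·2.61×10⁻⁷/0.0351) = 3.86×10⁻³ m/s.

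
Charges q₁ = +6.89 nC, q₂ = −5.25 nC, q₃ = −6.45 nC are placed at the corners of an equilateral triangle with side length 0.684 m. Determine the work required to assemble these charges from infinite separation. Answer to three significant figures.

The work to assemble the configuration equals its total potential energy, U = Σ kqᵢqⱼ/rᵢⱼ over all pairs.
All three pair separations equal the side length, 0.684 m.
U = (-4.75×10⁻⁷) + (-5.84×10⁻⁷) + (4.45×10⁻⁷) = -6.14×10⁻⁷ J.

-6.14×10⁻⁷ J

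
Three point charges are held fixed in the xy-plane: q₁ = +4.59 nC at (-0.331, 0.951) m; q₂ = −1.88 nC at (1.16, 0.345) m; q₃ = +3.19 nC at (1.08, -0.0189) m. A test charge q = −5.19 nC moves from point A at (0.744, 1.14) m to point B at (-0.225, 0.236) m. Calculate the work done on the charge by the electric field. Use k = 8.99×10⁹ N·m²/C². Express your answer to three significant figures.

1.23×10⁻⁷ J

The work done by the electric force is W_field = −ΔU = −q(V_B − V_A) = q(V_A − V_B).
At A: distances to the source charges are 1.09 m, 0.897 m, 1.21 m; V_A = Σ kqᵢ/rᵢ = 42.7 V.
At B: distances to the source charges are 0.723 m, 1.39 m, 1.33 m; V_B = Σ kqᵢ/rᵢ = 66.5 V.
ΔV = V_B − V_A = 23.8 V.
W_field = −qΔV = −(-5.19×10⁻⁹ C)(23.8 V) = 1.23×10⁻⁷ J.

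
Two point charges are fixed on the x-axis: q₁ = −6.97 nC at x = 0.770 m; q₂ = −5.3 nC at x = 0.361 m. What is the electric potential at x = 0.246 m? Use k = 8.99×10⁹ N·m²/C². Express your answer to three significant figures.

The total potential is the scalar sum of each charge's contribution, V = Σ kqᵢ/rᵢ.
Distances from the field point to each charge: r₁ = 0.524 m, r₂ = 0.115 m.
V = k[(-6.97×10⁻⁹)/(0.524) + (-5.30×10⁻⁹)/(0.115)] = -534 V.

-534 V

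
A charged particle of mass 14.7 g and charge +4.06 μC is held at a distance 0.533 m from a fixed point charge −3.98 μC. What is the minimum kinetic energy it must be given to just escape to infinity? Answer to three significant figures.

To just escape, total mechanical energy must reach zero at infinity: ½mv²_min + U = 0, so ½mv²_min = −U = |kQq|/r.
|U| = |kQq|/r = (8.99×10⁹ N·m²/C²)(3.98×10⁻⁶)(4.06×10⁻⁶)/(0.533) = 0.273 J.

0.273 J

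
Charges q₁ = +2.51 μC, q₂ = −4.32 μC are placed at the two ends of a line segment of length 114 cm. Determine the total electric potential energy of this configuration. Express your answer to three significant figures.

-0.0855 J

The work to assemble the configuration equals its total potential energy, U = Σ kqᵢqⱼ/rᵢⱼ over all pairs.
The separation is r = 1.14 m.
U = (-0.0855) = -0.0855 J.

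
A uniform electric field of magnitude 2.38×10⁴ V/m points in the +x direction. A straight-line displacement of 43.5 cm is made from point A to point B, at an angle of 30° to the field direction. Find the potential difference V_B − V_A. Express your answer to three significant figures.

-8970 V

Only the component of displacement along E changes the potential: ΔV = −E·d·cosθ.
ΔV = −(2.38×10⁴ V/m)(0.435 m)cos30° = -8970 V.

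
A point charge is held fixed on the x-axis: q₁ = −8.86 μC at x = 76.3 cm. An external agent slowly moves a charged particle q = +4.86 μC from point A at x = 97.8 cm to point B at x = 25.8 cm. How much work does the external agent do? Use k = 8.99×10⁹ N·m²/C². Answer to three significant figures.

For quasistatic motion the external work equals the change in potential energy: W_ext = qΔV = q(V_B − V_A).
At A: distance to the source charge is 0.215 m; V_A = kq₁/r = -3.70×10⁵ V.
At B: distance to the source charge is 0.505 m; V_B = kq₁/r = -1.58×10⁵ V.
ΔV = V_B − V_A = 2.13×10⁵ V.
W_ext = qΔV = (4.86×10⁻⁶ C)(2.13×10⁵ V) = 1.03 J.

1.03 J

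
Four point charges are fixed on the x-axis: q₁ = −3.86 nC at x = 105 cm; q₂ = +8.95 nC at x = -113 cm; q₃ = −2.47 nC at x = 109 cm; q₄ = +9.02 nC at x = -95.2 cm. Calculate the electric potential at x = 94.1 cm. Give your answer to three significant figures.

-386 V

Electric potential is a scalar, so the contributions from each charge add algebraically: V = Σ kqᵢ/rᵢ.
Distances from the field point to each charge: r₁ = 0.109 m, r₂ = 2.07 m, r₃ = 0.149 m, r₄ = 1.89 m.
V = k[(-3.86×10⁻⁹)/(0.109) + (8.95×10⁻⁹)/(2.07) + (-2.47×10⁻⁹)/(0.149) + (9.02×10⁻⁹)/(1.89)] = -386 V.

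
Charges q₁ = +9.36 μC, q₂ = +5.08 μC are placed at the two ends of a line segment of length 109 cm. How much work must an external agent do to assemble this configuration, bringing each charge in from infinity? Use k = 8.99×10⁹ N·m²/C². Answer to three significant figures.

0.392 J

The assembly work is the sum of pairwise potential energies, U = Σ_{i<j} kqᵢqⱼ/rᵢⱼ.
The separation is r = 1.09 m.
U = (0.392) = 0.392 J.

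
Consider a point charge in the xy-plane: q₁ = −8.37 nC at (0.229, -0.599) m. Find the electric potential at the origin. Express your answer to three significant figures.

The total potential is the scalar sum of each charge's contribution, V = Σ kqᵢ/rᵢ.
Distances from the field point to each charge: r₁ = 0.641 m.
V = k[(-8.37×10⁻⁹)/(0.641)] = -117 V.

-117 V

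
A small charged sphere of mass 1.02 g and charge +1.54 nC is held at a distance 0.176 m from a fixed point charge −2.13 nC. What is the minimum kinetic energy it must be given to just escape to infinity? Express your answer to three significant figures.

1.68×10⁻⁷ J

To just escape, total mechanical energy must reach zero at infinity: ½mv²_min + U = 0, so ½mv²_min = −U = |kQq|/r.
|U| = |kQq|/r = (8.99×10⁹ N·m²/C²)(2.13×10⁻⁹)(1.54×10⁻⁹)/(0.176) = 1.68×10⁻⁷ J.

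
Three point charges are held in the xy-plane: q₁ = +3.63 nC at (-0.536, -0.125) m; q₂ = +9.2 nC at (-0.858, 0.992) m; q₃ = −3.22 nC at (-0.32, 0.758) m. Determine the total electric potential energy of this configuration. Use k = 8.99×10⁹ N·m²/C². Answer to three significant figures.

The assembly work is the sum of pairwise potential energies, U = Σ_{i<j} kqᵢqⱼ/rᵢⱼ.
Pair separations: r₁₂ = 1.16 m, r₁₃ = 0.909 m, r₂₃ = 0.587 m.
U = (2.58×10⁻⁷) + (-1.16×10⁻⁷) + (-4.54×10⁻⁷) = -3.11×10⁻⁷ J.

-3.11×10⁻⁷ J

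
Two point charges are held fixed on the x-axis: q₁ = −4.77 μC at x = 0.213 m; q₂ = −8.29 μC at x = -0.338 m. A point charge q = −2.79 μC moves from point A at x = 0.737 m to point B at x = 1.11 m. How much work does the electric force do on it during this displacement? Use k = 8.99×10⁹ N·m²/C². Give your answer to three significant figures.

0.145 J

The work done by the electric force is W_field = −ΔU = −q(V_B − V_A) = q(V_A − V_B).
At A: distances to the source charges are 0.524 m, 1.07 m; V_A = Σ kqᵢ/rᵢ = -1.51×10⁵ V.
At B: distances to the source charges are 0.897 m, 1.45 m; V_B = Σ kqᵢ/rᵢ = -9.93×10⁴ V.
ΔV = V_B − V_A = 5.19×10⁴ V.
W_field = −qΔV = −(-2.79×10⁻⁶ C)(5.19×10⁴ V) = 0.145 J.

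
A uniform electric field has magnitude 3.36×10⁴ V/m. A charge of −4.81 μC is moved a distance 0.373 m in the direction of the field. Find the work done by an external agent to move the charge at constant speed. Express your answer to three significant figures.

The potential change for a displacement 0.373 m in the direction of the field is ΔV = −Ed = -1.25×10⁴ V.
W_ext = qΔV = 0.0603 J.

0.0603 J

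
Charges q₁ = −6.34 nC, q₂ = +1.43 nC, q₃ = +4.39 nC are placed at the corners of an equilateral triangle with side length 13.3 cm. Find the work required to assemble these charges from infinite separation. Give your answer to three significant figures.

The assembly work is the sum of pairwise potential energies, U = Σ_{i<j} kqᵢqⱼ/rᵢⱼ.
All three pair separations equal the side length, 0.133 m.
U = (-6.13×10⁻⁷) + (-1.88×10⁻⁶) + (4.24×10⁻⁷) = -2.07×10⁻⁶ J.

-2.07×10⁻⁶ J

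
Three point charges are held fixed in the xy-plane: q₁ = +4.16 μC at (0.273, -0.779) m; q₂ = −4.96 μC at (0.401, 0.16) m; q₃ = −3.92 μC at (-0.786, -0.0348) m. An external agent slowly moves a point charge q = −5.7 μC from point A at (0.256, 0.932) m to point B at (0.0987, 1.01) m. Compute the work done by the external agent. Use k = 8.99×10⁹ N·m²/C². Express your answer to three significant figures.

For quasistatic motion the external work equals the change in potential energy: W_ext = qΔV = q(V_B − V_A).
At A: distances to the source charges are 1.71 m, 0.785 m, 1.42 m; V_A = Σ kqᵢ/rᵢ = -5.97×10⁴ V.
At B: distances to the source charges are 1.80 m, 0.902 m, 1.37 m; V_B = Σ kqᵢ/rᵢ = -5.44×10⁴ V.
ΔV = V_B − V_A = 5340 V.
W_ext = qΔV = (-5.70×10⁻⁶ C)(5340 V) = -0.0304 J.

-0.0304 J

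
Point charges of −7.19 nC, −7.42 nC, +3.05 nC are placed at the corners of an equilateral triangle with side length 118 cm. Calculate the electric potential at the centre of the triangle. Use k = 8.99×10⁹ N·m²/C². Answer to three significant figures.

-153 V

Electric potential is a scalar, so the contributions from each charge add algebraically: V = Σ kqᵢ/rᵢ.
The distance from each vertex to the centroid is a/√3 = 0.681 m.
V = k[(-7.19×10⁻⁹)/(0.681) + (-7.42×10⁻⁹)/(0.681) + (3.05×10⁻⁹)/(0.681)] = -153 V.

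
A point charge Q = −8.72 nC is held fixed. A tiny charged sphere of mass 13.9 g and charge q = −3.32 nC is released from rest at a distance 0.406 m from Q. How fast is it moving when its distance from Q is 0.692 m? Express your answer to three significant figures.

6.17×10⁻³ m/s

Only the electrostatic force acts, so mechanical energy is conserved: ½mv² = U₁ − U₂ = kQq(1/r₁ − 1/r₂).
U₁ − U₂ = (8.99×10⁹ N·m²/C²)(-8.72×10⁻⁹ C)(-3.32×10⁻⁹ C)(1/0.406 − 1/0.692) = 2.65×10⁻⁷ J.
v = √(2·2.65×10⁻⁷/0.0139) = 6.17×10⁻³ m/s.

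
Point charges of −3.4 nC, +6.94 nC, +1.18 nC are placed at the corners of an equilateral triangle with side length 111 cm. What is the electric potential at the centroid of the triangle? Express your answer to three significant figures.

66.2 V

The total potential is the scalar sum of each charge's contribution, V = Σ kqᵢ/rᵢ.
The distance from each vertex to the centroid is a/√3 = 0.641 m.
V = k[(-3.40×10⁻⁹)/(0.641) + (6.94×10⁻⁹)/(0.641) + (1.18×10⁻⁹)/(0.641)] = 66.2 V.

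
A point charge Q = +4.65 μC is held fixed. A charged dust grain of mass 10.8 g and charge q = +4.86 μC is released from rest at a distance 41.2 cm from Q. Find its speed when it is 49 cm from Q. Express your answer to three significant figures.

3.81 m/s

Only the electrostatic force acts, so mechanical energy is conserved: ½mv² = U₁ − U₂ = kQq(1/r₁ − 1/r₂).
U₁ − U₂ = (8.99×10⁹ N·m²/C²)(4.65×10⁻⁶ C)(4.86×10⁻⁶ C)(1/0.412 − 1/0.490) = 0.0785 J.
v = √(2·0.0785/0.0108) = 3.81 m/s.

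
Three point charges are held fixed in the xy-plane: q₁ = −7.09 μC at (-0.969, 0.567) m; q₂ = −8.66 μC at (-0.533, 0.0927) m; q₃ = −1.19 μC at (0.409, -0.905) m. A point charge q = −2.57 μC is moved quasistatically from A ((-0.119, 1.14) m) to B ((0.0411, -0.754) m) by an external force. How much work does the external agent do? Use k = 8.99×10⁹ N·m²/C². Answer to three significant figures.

For quasistatic motion the external work equals the change in potential energy: W_ext = qΔV = q(V_B − V_A).
At A: distances to the source charges are 1.03 m, 1.13 m, 2.11 m; V_A = Σ kqᵢ/rᵢ = -1.36×10⁵ V.
At B: distances to the source charges are 1.66 m, 1.02 m, 0.398 m; V_B = Σ kqᵢ/rᵢ = -1.41×10⁵ V.
ΔV = V_B − V_A = -4960 V.
W_ext = qΔV = (-2.57×10⁻⁶ C)(-4960 V) = 0.0127 J.

0.0127 J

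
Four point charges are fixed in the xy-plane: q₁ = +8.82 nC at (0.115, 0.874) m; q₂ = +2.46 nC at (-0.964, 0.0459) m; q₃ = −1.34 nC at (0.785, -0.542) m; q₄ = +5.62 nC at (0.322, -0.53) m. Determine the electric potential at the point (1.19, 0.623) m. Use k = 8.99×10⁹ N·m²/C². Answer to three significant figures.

Electric potential is a scalar, so the contributions from each charge add algebraically: V = Σ kqᵢ/rᵢ.
Distances from the field point to each charge: r₁ = 1.10 m, r₂ = 2.23 m, r₃ = 1.23 m, r₄ = 1.44 m.
V = k[(8.82×10⁻⁹)/(1.10) + (2.46×10⁻⁹)/(2.23) + (-1.34×10⁻⁹)/(1.23) + (5.62×10⁻⁹)/(1.44)] = 107 V.

107 V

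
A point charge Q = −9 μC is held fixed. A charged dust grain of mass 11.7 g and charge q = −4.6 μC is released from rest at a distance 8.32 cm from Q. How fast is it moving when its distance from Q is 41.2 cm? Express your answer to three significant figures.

24.7 m/s

Only the electrostatic force acts, so mechanical energy is conserved: ½mv² = U₁ − U₂ = kQq(1/r₁ − 1/r₂).
U₁ − U₂ = (8.99×10⁹ N·m²/C²)(-9.00×10⁻⁶ C)(-4.60×10⁻⁶ C)(1/0.0832 − 1/0.412) = 3.57 J.
v = √(2·3.57/0.0117) = 24.7 m/s.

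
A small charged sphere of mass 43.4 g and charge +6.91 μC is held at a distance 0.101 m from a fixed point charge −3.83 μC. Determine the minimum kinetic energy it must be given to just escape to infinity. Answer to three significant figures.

2.36 J

To just escape, total mechanical energy must reach zero at infinity: ½mv²_min + U = 0, so ½mv²_min = −U = |kQq|/r.
|U| = |kQq|/r = (8.99×10⁹ N·m²/C²)(3.83×10⁻⁶)(6.91×10⁻⁶)/(0.101) = 2.36 J.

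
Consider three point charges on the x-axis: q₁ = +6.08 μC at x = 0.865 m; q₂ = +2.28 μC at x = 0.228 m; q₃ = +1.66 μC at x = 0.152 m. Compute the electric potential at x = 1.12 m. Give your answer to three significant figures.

2.53×10⁵ V

The total potential is the scalar sum of each charge's contribution, V = Σ kqᵢ/rᵢ.
Distances from the field point to each charge: r₁ = 0.255 m, r₂ = 0.892 m, r₃ = 0.968 m.
V = k[(6.08×10⁻⁶)/(0.255) + (2.28×10⁻⁶)/(0.892) + (1.66×10⁻⁶)/(0.968)] = 2.53×10⁵ V.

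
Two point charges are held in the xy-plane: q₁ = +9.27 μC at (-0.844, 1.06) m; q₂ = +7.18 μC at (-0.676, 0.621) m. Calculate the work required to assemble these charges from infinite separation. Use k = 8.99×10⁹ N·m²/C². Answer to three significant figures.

1.27 J

The work to assemble the configuration equals its total potential energy, U = Σ kqᵢqⱼ/rᵢⱼ over all pairs.
Pair separations: r₁₂ = 0.470 m.
U = (1.27) = 1.27 J.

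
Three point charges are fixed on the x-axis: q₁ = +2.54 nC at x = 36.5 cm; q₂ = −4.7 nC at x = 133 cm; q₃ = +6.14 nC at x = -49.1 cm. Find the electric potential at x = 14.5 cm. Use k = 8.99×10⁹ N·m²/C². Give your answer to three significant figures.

Electric potential is a scalar, so the contributions from each charge add algebraically: V = Σ kqᵢ/rᵢ.
Distances from the field point to each charge: r₁ = 0.220 m, r₂ = 1.19 m, r₃ = 0.636 m.
V = k[(2.54×10⁻⁹)/(0.220) + (-4.70×10⁻⁹)/(1.19) + (6.14×10⁻⁹)/(0.636)] = 155 V.

155 V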